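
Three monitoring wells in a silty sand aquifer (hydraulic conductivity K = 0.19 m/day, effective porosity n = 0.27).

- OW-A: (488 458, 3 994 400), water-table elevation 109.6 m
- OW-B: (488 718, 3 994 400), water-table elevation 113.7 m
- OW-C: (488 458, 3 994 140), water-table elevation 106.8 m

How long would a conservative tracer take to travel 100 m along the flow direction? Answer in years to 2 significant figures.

∂h/∂x = (113.7 − 109.6) / (488718 − 488458) = +0.01577
∂h/∂y = (106.8 − 109.6) / (3994140 − 3994400) = +0.01077
|∇h| = √(0.01577² + 0.01077²) = 0.0191
Seepage velocity v = K·i/n = 0.19 × 0.0191 / 0.27 = 0.01344 m/day.
t = 100 / 0.01344 = 7440 days = 20.4 years.

20 years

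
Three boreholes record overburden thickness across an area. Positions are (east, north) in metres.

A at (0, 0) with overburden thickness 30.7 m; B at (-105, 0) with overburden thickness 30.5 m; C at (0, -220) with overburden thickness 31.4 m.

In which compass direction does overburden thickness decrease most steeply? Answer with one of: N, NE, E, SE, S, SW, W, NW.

NW

∂d/∂x = (30.5 − 30.7) / (-105 − 0) = +0.001905
∂d/∂y = (31.4 − 30.7) / (-220 − 0) = -0.003182
Steepest decrease is along −∇f = (-0.001905 E, +0.003182 N) → northwest.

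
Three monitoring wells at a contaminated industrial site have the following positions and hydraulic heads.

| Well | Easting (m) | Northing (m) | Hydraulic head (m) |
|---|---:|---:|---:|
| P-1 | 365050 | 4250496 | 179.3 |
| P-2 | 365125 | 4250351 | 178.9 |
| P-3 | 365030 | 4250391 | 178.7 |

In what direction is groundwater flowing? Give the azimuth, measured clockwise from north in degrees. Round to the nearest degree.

With h = a·x + b·y + c and P-1 as origin, the differences give:
  75·a + (-145)·b = -0.4
  (-20)·a + (-105)·b = -0.6
Eliminate b (×(-105) and ×(-145), subtract): -10775·a = -45.00 → a = ∂h/∂x = +0.004176
Back-substitute: b = ∂h/∂y = +0.004919.
Flow direction (−∇h) has components (-0.004176 E, -0.004919 N).
Azimuth = atan2(E, N) = atan2(-0.004176, -0.004919) = 220.3° ≈ 220°.

220°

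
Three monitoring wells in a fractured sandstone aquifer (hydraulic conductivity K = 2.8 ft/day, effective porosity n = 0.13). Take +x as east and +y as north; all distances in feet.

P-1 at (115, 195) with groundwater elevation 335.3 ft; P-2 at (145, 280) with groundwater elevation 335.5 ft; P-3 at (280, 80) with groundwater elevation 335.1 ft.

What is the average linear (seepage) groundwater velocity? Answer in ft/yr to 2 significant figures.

18 ft/yr

Three-point gradient (reference P-1): Δ to P-2 = (30, 85, +0.2), Δ to P-3 = (165, -115, -0.2).
∂h/∂x = +0.0003433, ∂h/∂y = +0.002232 (det = -17475).
|∇h| = √(0.0003433² + 0.002232²) = 0.002258
Seepage velocity v = K·i/n = 2.8 × 0.002258 / 0.13 = 0.04863 ft/day = 17.76 ft/yr.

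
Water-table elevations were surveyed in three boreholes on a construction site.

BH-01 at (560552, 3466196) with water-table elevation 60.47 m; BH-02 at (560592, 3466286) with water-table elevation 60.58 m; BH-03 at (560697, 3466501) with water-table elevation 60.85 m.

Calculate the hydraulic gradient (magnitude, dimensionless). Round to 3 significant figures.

Three-point gradient (reference BH-01): Δ to BH-02 = (40, 90, +0.11), Δ to BH-03 = (145, 305, +0.38).
∂h/∂x = +0.0007647, ∂h/∂y = +0.0008824 (det = -850).
|∇h| = √(0.0007647² + 0.0008824²) = 0.001168

0.00117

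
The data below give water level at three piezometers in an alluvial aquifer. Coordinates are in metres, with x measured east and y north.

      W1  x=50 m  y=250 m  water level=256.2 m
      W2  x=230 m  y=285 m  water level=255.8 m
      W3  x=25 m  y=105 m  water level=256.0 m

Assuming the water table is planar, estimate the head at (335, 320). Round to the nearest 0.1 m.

Taking W1 as reference: W2−W1 = (180, 35, -0.4); W3−W1 = (-25, -145, -0.2).
Determinant of the coordinate differences = 180·(-145) − (-25)·35 = -25225.
∂h/∂x = [(-0.4)·(-145) − (-0.2)·35] / -25225 = -0.002577
∂h/∂y = [180·(-0.2) − (-25)·(-0.4)] / -25225 = +0.001824
h(335, 320) = 256.2 + (-0.002577)·(285) + (+0.001824)·(70) = 256.2 -0.734 +0.128 = 255.593 m.

255.6 m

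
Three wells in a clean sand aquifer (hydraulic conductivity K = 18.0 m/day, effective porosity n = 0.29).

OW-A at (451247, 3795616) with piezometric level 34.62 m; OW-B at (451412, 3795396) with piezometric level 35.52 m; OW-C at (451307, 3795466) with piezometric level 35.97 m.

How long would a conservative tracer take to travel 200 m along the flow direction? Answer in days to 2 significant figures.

160 days

Taking OW-A as reference: OW-B−OW-A = (165, -220, +0.90); OW-C−OW-A = (60, -150, +1.35).
Solve a·Δx + b·Δy = Δh: det = 165·(-150) − 60·(-220) = -11550.
∂h/∂x = [(+0.90)·(-150) − (+1.35)·(-220)] / -11550 = -0.01403
∂h/∂y = [165·(+1.35) − 60·(+0.90)] / -11550 = -0.01461
|∇h| = √(-0.01403² + -0.01461²) = 0.02026
Seepage velocity v = K·i/n = 18.0 × 0.02026 / 0.29 = 1.258 m/day.
t = 200 / 1.258 = 159 days.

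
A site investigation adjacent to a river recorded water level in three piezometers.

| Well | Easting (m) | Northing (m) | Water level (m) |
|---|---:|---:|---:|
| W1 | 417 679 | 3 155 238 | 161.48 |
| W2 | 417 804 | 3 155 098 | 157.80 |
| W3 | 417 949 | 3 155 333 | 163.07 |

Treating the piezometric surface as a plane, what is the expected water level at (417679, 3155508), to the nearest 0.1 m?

168.0 m

With h = a·x + b·y + c and W1 as origin, the differences give:
  125·a + (-140)·b = -3.68
  270·a + 95·b = +1.59
Eliminate b (×95 and ×(-140), subtract): 49675·a = -127.000 → a = ∂h/∂x = -0.002557
Back-substitute: b = ∂h/∂y = +0.02400.
h(417679, 3155508) = 161.48 + (-0.002557)·(0) + (+0.02400)·(270) = 161.48 -0.000 +6.481 = 167.961 m.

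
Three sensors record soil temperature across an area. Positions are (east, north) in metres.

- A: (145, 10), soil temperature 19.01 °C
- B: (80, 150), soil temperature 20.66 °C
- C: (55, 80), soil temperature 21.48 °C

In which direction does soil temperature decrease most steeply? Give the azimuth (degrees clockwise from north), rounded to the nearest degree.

Three-point gradient (reference A): Δ to B = (-65, 140, +1.65), Δ to C = (-90, 70, +2.47).
∂T/∂x = -0.02861, ∂T/∂y = -0.001497 (det = 8050).
Steepest decrease is along −∇f: components (+0.02861 E, +0.001497 N).
Azimuth = atan2(+0.02861, +0.001497) = 87.0° ≈ 087°.

087°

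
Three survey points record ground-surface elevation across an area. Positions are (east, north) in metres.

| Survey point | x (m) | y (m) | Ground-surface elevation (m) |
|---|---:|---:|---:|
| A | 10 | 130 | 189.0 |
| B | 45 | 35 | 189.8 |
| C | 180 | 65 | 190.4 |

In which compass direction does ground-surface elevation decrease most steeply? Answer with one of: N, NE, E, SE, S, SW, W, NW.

NW

Three-point gradient (reference A): Δ to B = (35, -95, +0.8), Δ to C = (170, -65, +1.4).
∂z/∂x = +0.005838, ∂z/∂y = -0.006270 (det = 13875).
Steepest decrease is along −∇f = (-0.005838 E, +0.006270 N) → northwest.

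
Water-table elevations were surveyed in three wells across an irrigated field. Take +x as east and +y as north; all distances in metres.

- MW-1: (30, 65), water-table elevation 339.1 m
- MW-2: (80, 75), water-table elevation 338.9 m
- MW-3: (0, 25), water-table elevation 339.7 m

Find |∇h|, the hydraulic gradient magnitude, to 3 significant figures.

0.0142

Differences from MW-1: to MW-2 (Δx, Δy, Δh) = (50, 10, -0.2); to MW-3 = (-30, -40, +0.6).
Determinant of the coordinate differences = 50·(-40) − (-30)·10 = -1700.
∂h/∂x = [(-0.2)·(-40) − (+0.6)·10] / -1700 = -0.001176
∂h/∂y = [50·(+0.6) − (-30)·(-0.2)] / -1700 = -0.01412
|∇h| = √(-0.001176² + -0.01412²) = 0.01417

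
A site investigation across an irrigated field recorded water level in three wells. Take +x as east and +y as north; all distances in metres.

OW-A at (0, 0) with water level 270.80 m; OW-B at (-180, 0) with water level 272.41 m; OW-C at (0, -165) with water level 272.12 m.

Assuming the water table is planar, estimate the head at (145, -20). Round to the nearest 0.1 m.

∂h/∂x = (272.41 − 270.80) / (-180 − 0) = -0.008944
∂h/∂y = (272.12 − 270.80) / (-165 − 0) = -0.008000
h(145, -20) = 270.80 + (-0.008944)·(145) + (-0.008000)·(-20) = 270.80 -1.297 +0.160 = 269.663 m.

269.7 m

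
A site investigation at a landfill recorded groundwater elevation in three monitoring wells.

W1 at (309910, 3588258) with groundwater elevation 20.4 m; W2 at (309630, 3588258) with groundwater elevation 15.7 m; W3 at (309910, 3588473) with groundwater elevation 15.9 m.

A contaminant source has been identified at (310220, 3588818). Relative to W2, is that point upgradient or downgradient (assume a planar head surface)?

downgradient

∂h/∂x = (15.7 − 20.4) / (309630 − 309910) = +0.01679
∂h/∂y = (15.9 − 20.4) / (3588473 − 3588258) = -0.02093
Head at (310220, 3588818) = 20.4 + (+0.01679)·(310) + (-0.02093)·(560) = 13.88 m.
That is lower than the 15.7 m at W2, so the point is downgradient.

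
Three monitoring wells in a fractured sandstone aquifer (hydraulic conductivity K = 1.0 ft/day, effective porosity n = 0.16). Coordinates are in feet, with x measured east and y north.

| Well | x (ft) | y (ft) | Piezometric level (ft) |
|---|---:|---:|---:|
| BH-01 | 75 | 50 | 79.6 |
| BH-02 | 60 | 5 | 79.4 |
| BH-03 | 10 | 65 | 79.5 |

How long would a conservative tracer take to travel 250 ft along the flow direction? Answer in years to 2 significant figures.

25 years

Taking BH-01 as reference: BH-02−BH-01 = (-15, -45, -0.2); BH-03−BH-01 = (-65, 15, -0.1).
Solve a·Δx + b·Δy = Δh: det = (-15)·15 − (-65)·(-45) = -3150.
∂h/∂x = [(-0.2)·15 − (-0.1)·(-45)] / -3150 = +0.002381
∂h/∂y = [(-15)·(-0.1) − (-65)·(-0.2)] / -3150 = +0.003651
|∇h| = √(0.002381² + 0.003651²) = 0.004359
Seepage velocity v = K·i/n = 1.0 × 0.004359 / 0.16 = 0.02724 ft/day.
t = 250 / 0.02724 = 9178 days = 25.1 years.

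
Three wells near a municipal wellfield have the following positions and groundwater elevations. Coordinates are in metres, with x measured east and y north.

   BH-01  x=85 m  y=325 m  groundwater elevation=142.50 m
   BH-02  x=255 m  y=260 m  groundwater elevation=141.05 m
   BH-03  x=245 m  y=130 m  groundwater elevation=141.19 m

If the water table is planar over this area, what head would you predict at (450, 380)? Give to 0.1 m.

Taking BH-01 as reference: BH-02−BH-01 = (170, -65, -1.45); BH-03−BH-01 = (160, -195, -1.31).
Determinant of the coordinate differences = 170·(-195) − 160·(-65) = -22750.
∂h/∂x = [(-1.45)·(-195) − (-1.31)·(-65)] / -22750 = -0.008686
∂h/∂y = [170·(-1.31) − 160·(-1.45)] / -22750 = -0.0004088
h(450, 380) = 142.50 + (-0.008686)·(365) + (-0.0004088)·(55) = 142.50 -3.170 -0.022 = 139.307 m.

139.3 m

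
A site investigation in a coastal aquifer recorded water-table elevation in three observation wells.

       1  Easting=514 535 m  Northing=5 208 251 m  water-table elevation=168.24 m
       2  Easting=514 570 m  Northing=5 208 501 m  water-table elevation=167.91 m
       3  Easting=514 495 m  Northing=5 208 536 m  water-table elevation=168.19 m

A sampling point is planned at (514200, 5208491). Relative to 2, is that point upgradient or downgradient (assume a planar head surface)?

Taking 1 as reference: 2−1 = (35, 250, -0.33); 3−1 = (-40, 285, -0.05).
Determinant of the coordinate differences = 35·285 − (-40)·250 = 19975.
∂h/∂x = [(-0.33)·285 − (-0.05)·250] / 19975 = -0.004083
∂h/∂y = [35·(-0.05) − (-40)·(-0.33)] / 19975 = -0.0007484
Head at (514200, 5208491) = 168.24 + (-0.004083)·(-335) + (-0.0007484)·(240) = 169.43 m.
That is higher than the 167.91 m at 2, so the point is upgradient.

upgradient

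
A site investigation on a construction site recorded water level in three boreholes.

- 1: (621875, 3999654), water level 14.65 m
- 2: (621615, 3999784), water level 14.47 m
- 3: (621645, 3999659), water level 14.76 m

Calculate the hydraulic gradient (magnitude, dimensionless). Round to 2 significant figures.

0.0025

With h = a·x + b·y + c and 1 as origin, the differences give:
  (-260)·a + 130·b = -0.18
  (-230)·a + 5·b = +0.11
Eliminate b (×5 and ×130, subtract): 28600·a = -15.200 → a = ∂h/∂x = -0.0005315
Back-substitute: b = ∂h/∂y = -0.002448.
|∇h| = √(-0.0005315² + -0.002448²) = 0.002505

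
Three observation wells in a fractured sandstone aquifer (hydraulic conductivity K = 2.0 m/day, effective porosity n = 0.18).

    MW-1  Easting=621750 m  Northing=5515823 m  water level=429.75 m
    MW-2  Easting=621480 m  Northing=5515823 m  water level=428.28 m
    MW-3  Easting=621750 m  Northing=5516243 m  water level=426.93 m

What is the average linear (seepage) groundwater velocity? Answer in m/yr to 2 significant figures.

∂h/∂x = (428.28 − 429.75) / (621480 − 621750) = +0.005444
∂h/∂y = (426.93 − 429.75) / (5516243 − 5515823) = -0.006714
|∇h| = √(0.005444² + -0.006714²) = 0.008644
Seepage velocity v = K·i/n = 2.0 × 0.008644 / 0.18 = 0.09604 m/day = 35.08 m/yr.

35 m/yr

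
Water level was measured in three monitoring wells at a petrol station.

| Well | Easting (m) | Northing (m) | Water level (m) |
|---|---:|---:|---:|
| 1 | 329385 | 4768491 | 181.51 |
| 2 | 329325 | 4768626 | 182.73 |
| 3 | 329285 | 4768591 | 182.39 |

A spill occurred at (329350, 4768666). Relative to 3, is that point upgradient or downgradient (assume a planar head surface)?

Differences from 1: to 2 (Δx, Δy, Δh) = (-60, 135, +1.22); to 3 = (-100, 100, +0.88).
Determinant of the coordinate differences = (-60)·100 − (-100)·135 = 7500.
∂h/∂x = [(+1.22)·100 − (+0.88)·135] / 7500 = +0.0004267
∂h/∂y = [(-60)·(+0.88) − (-100)·(+1.22)] / 7500 = +0.009227
Head at (329350, 4768666) = 181.51 + (+0.0004267)·(-35) + (+0.009227)·(175) = 183.11 m.
That is higher than the 182.39 m at 3, so the point is upgradient.

upgradient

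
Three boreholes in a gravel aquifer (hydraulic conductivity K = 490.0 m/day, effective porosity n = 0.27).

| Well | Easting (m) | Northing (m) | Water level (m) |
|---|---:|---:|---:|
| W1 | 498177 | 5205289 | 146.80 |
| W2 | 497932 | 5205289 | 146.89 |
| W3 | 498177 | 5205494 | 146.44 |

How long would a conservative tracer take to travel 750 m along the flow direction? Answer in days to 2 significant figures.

∂h/∂x = (146.89 − 146.80) / (497932 − 498177) = -0.0003673
∂h/∂y = (146.44 − 146.80) / (5205494 − 5205289) = -0.001756
|∇h| = √(-0.0003673² + -0.001756²) = 0.001794
Seepage velocity v = K·i/n = 490.0 × 0.001794 / 0.27 = 3.256 m/day.
t = 750 / 3.256 = 230.3 days.

230 days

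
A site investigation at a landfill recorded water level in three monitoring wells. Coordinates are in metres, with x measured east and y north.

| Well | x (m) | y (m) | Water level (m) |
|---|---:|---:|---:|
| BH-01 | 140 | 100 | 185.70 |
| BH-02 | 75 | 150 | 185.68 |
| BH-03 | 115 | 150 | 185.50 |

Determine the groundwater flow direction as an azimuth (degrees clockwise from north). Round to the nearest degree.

036°

With h = a·x + b·y + c and BH-01 as origin, the differences give:
  (-65)·a + 50·b = -0.02
  (-25)·a + 50·b = -0.20
Eliminate b (×50 and ×50, subtract): -2000·a = 9.000 → a = ∂h/∂x = -0.004500
Back-substitute: b = ∂h/∂y = -0.006250.
Flow direction (−∇h) has components (+0.004500 E, +0.006250 N).
Azimuth = atan2(E, N) = atan2(+0.004500, +0.006250) = 35.8° ≈ 036°.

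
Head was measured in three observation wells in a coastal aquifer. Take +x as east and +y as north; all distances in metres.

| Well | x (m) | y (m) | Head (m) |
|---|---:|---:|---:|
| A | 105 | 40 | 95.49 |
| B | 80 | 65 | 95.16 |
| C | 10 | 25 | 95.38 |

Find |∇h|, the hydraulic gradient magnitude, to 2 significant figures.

With h = a·x + b·y + c and A as origin, the differences give:
  (-25)·a + 25·b = -0.33
  (-95)·a + (-15)·b = -0.11
Eliminate b (×(-15) and ×25, subtract): 2750·a = 7.700 → a = ∂h/∂x = +0.002800
Back-substitute: b = ∂h/∂y = -0.01040.
|∇h| = √(0.002800² + -0.01040²) = 0.01077

0.011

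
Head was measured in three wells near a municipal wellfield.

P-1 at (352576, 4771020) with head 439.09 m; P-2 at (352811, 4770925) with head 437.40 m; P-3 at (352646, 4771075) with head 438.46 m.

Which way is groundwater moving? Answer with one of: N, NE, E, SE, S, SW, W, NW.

Taking P-1 as reference: P-2−P-1 = (235, -95, -1.69); P-3−P-1 = (70, 55, -0.63).
Determinant of the coordinate differences = 235·55 − 70·(-95) = 19575.
∂h/∂x = [(-1.69)·55 − (-0.63)·(-95)] / 19575 = -0.007806
∂h/∂y = [235·(-0.63) − 70·(-1.69)] / 19575 = -0.001520
Flow = −∇h = (+0.007806 east, +0.001520 north), which points east.

E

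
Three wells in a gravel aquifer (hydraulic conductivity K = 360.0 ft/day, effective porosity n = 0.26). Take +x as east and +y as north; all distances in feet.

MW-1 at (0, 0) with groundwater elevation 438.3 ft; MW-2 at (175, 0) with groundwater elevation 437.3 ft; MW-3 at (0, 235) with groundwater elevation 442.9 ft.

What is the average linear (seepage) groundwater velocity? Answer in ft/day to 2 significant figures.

∂h/∂x = (437.3 − 438.3) / (175 − 0) = -0.005714
∂h/∂y = (442.9 − 438.3) / (235 − 0) = +0.01957
|∇h| = √(-0.005714² + 0.01957²) = 0.02039
Seepage velocity v = K·i/n = 360.0 × 0.02039 / 0.26 = 28.23 ft/day.

28 ft/day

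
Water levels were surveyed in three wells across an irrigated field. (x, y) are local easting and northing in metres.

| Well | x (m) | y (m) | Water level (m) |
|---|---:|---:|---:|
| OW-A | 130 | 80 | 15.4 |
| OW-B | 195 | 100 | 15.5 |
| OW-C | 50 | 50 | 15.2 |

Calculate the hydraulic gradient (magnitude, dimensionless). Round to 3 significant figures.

0.0146

Taking OW-A as reference: OW-B−OW-A = (65, 20, +0.1); OW-C−OW-A = (-80, -30, -0.2).
Determinant of the coordinate differences = 65·(-30) − (-80)·20 = -350.
∂h/∂x = [(+0.1)·(-30) − (-0.2)·20] / -350 = -0.002857
∂h/∂y = [65·(-0.2) − (-80)·(+0.1)] / -350 = +0.01429
|∇h| = √(-0.002857² + 0.01429²) = 0.01457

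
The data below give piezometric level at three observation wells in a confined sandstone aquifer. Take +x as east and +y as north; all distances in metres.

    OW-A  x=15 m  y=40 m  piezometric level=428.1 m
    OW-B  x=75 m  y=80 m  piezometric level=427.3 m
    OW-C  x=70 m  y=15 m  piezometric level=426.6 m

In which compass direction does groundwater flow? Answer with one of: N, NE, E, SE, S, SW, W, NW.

SE

With h = a·x + b·y + c and OW-A as origin, the differences give:
  60·a + 40·b = -0.8
  55·a + (-25)·b = -1.5
Eliminate b (×(-25) and ×40, subtract): -3700·a = 80.00 → a = ∂h/∂x = -0.02162
Back-substitute: b = ∂h/∂y = +0.01243.
Flow = −∇h = (+0.02162 east, -0.01243 north), which points southeast.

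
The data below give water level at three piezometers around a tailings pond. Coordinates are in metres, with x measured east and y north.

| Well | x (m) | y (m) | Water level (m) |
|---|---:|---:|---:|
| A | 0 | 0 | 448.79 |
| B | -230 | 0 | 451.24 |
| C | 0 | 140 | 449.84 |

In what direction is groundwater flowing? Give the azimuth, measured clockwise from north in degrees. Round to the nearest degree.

125°

∂h/∂x = (451.24 − 448.79) / (-230 − 0) = -0.01065
∂h/∂y = (449.84 − 448.79) / (140 − 0) = +0.007500
Flow direction (−∇h) has components (+0.01065 E, -0.007500 N).
Azimuth = atan2(E, N) = atan2(+0.01065, -0.007500) = 125.1° ≈ 125°.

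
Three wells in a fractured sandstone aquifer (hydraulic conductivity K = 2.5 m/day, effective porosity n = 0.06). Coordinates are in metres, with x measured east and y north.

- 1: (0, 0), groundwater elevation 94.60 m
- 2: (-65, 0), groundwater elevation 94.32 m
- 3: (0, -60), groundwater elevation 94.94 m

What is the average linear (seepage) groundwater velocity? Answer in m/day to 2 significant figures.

0.30 m/day

∂h/∂x = (94.32 − 94.60) / (-65 − 0) = +0.004308
∂h/∂y = (94.94 − 94.60) / (-60 − 0) = -0.005667
|∇h| = √(0.004308² + -0.005667²) = 0.007119
Seepage velocity v = K·i/n = 2.5 × 0.007119 / 0.06 = 0.2966 m/day.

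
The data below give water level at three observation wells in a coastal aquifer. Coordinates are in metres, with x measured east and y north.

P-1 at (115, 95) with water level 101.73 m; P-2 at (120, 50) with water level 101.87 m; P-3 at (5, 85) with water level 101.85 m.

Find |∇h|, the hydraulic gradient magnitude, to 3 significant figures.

0.00330

Taking P-1 as reference: P-2−P-1 = (5, -45, +0.14); P-3−P-1 = (-110, -10, +0.12).
Solve a·Δx + b·Δy = Δh: det = 5·(-10) − (-110)·(-45) = -5000.
∂h/∂x = [(+0.14)·(-10) − (+0.12)·(-45)] / -5000 = -0.0008000
∂h/∂y = [5·(+0.12) − (-110)·(+0.14)] / -5000 = -0.003200
|∇h| = √(-0.0008000² + -0.003200²) = 0.003298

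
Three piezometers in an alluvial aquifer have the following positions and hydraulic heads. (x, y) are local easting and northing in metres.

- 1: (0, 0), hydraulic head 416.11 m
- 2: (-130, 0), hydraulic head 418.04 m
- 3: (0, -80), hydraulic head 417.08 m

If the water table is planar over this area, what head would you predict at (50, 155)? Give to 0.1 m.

∂h/∂x = (418.04 − 416.11) / (-130 − 0) = -0.01485
∂h/∂y = (417.08 − 416.11) / (-80 − 0) = -0.01212
h(50, 155) = 416.11 + (-0.01485)·(50) + (-0.01212)·(155) = 416.11 -0.742 -1.879 = 413.488 m.

413.5 m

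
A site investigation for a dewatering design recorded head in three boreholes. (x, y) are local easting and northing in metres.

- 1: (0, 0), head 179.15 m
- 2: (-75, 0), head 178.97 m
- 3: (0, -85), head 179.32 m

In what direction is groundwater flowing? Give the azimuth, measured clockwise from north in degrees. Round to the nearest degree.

310°

∂h/∂x = (178.97 − 179.15) / (-75 − 0) = +0.002400
∂h/∂y = (179.32 − 179.15) / (-85 − 0) = -0.002000
Flow direction (−∇h) has components (-0.002400 E, +0.002000 N).
Azimuth = atan2(E, N) = atan2(-0.002400, +0.002000) = 309.8° ≈ 310°.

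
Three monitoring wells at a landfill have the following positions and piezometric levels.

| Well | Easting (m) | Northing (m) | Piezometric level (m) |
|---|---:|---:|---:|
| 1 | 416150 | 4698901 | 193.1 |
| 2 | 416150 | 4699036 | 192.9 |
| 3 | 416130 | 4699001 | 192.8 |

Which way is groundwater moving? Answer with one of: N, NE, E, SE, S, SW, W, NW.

W

Taking 1 as reference: 2−1 = (0, 135, -0.2); 3−1 = (-20, 100, -0.3).
Determinant of the coordinate differences = 0·100 − (-20)·135 = 2700.
∂h/∂x = [(-0.2)·100 − (-0.3)·135] / 2700 = +0.007593
∂h/∂y = [0·(-0.3) − (-20)·(-0.2)] / 2700 = -0.001481
Flow = −∇h = (-0.007593 east, +0.001481 north), which points west.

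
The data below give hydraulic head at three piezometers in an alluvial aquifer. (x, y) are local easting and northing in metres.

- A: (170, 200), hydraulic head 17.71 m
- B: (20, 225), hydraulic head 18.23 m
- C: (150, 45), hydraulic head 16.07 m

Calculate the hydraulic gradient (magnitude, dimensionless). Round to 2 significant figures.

With h = a·x + b·y + c and A as origin, the differences give:
  (-150)·a + 25·b = +0.52
  (-20)·a + (-155)·b = -1.64
Eliminate b (×(-155) and ×25, subtract): 23750·a = -39.600 → a = ∂h/∂x = -0.001667
Back-substitute: b = ∂h/∂y = +0.01080.
|∇h| = √(-0.001667² + 0.01080²) = 0.01093

0.011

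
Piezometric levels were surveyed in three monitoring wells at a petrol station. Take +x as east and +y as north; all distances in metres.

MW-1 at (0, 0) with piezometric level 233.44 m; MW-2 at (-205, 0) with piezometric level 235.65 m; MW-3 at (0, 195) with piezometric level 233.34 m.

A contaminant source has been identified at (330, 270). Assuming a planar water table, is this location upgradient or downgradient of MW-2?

∂h/∂x = (235.65 − 233.44) / (-205 − 0) = -0.01078
∂h/∂y = (233.34 − 233.44) / (195 − 0) = -0.0005128
Head at (330, 270) = 233.44 + (-0.01078)·(330) + (-0.0005128)·(270) = 229.74 m.
That is lower than the 235.65 m at MW-2, so the point is downgradient.

downgradient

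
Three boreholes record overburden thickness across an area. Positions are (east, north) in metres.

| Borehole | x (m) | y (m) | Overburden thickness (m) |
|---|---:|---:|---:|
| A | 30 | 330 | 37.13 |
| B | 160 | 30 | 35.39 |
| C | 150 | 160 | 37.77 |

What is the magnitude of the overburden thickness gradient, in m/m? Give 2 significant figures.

Taking A as reference: B−A = (130, -300, -1.74); C−A = (120, -170, +0.64).
Solve a·Δx + b·Δy = Δd: det = 130·(-170) − 120·(-300) = 13900.
∂d/∂x = [(-1.74)·(-170) − (+0.64)·(-300)] / 13900 = +0.03509
∂d/∂y = [130·(+0.64) − 120·(-1.74)] / 13900 = +0.02101
|∇f| = √(0.03509² + 0.02101²) = 0.0409 m/m

0.041 m/m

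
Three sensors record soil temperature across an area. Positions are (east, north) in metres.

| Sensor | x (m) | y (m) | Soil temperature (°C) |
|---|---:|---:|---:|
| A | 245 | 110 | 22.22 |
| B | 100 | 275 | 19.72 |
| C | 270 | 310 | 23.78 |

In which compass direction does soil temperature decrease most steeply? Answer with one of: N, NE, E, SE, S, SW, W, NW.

W

Taking A as reference: B−A = (-145, 165, -2.50); C−A = (25, 200, +1.56).
Determinant of the coordinate differences = (-145)·200 − 25·165 = -33125.
∂T/∂x = [(-2.50)·200 − (+1.56)·165] / -33125 = +0.02286
∂T/∂y = [(-145)·(+1.56) − 25·(-2.50)] / -33125 = +0.004942
Steepest decrease is along −∇f = (-0.02286 E, -0.004942 N) → west.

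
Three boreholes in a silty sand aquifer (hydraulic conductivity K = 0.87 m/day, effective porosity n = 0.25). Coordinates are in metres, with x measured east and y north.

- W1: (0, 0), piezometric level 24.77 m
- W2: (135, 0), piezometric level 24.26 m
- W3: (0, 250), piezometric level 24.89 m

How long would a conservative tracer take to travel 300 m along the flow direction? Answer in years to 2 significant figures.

∂h/∂x = (24.26 − 24.77) / (135 − 0) = -0.003778
∂h/∂y = (24.89 − 24.77) / (250 − 0) = +0.0004800
|∇h| = √(-0.003778² + 0.0004800²) = 0.003808
Seepage velocity v = K·i/n = 0.87 × 0.003808 / 0.25 = 0.01325 m/day.
t = 300 / 0.01325 = 2.264e+04 days = 62 years.

62 years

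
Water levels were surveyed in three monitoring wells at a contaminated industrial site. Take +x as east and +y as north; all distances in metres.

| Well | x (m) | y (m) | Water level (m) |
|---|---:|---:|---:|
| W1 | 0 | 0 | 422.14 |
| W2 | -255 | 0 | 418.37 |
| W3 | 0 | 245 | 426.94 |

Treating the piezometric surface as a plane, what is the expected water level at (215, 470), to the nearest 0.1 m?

434.5 m

∂h/∂x = (418.37 − 422.14) / (-255 − 0) = +0.01478
∂h/∂y = (426.94 − 422.14) / (245 − 0) = +0.01959
h(215, 470) = 422.14 + (+0.01478)·(215) + (+0.01959)·(470) = 422.14 +3.179 +9.208 = 434.527 m.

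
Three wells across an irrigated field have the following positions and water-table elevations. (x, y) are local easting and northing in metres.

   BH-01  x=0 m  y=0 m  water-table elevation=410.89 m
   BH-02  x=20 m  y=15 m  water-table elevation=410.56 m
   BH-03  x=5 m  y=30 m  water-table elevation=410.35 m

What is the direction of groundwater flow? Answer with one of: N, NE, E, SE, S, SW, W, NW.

N

Taking BH-01 as reference: BH-02−BH-01 = (20, 15, -0.33); BH-03−BH-01 = (5, 30, -0.54).
Solve a·Δx + b·Δy = Δh: det = 20·30 − 5·15 = 525.
∂h/∂x = [(-0.33)·30 − (-0.54)·15] / 525 = -0.003429
∂h/∂y = [20·(-0.54) − 5·(-0.33)] / 525 = -0.01743
Flow = −∇h = (+0.003429 east, +0.01743 north), which points north.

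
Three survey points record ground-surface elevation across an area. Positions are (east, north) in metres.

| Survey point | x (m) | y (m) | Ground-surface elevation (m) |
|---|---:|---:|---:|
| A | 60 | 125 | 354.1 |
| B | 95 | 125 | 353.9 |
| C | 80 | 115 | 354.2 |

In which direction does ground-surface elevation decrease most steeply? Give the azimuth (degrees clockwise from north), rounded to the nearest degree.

015°

Differences from A: to B (Δx, Δy, Δh) = (35, 0, -0.2); to C = (20, -10, +0.1).
Solve a·Δx + b·Δy = Δz: det = 35·(-10) − 20·0 = -350.
∂z/∂x = [(-0.2)·(-10) − (+0.1)·0] / -350 = -0.005714
∂z/∂y = [35·(+0.1) − 20·(-0.2)] / -350 = -0.02143
Steepest decrease is along −∇f: components (+0.005714 E, +0.02143 N).
Azimuth = atan2(+0.005714, +0.02143) = 14.9° ≈ 015°.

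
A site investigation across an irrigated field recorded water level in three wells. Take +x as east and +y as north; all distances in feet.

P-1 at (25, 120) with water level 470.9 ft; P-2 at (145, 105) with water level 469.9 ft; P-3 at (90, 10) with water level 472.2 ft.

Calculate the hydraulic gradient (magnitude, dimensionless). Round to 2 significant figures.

0.021

Taking P-1 as reference: P-2−P-1 = (120, -15, -1.0); P-3−P-1 = (65, -110, +1.3).
Solve a·Δx + b·Δy = Δh: det = 120·(-110) − 65·(-15) = -12225.
∂h/∂x = [(-1.0)·(-110) − (+1.3)·(-15)] / -12225 = -0.01059
∂h/∂y = [120·(+1.3) − 65·(-1.0)] / -12225 = -0.01808
|∇h| = √(-0.01059² + -0.01808²) = 0.02095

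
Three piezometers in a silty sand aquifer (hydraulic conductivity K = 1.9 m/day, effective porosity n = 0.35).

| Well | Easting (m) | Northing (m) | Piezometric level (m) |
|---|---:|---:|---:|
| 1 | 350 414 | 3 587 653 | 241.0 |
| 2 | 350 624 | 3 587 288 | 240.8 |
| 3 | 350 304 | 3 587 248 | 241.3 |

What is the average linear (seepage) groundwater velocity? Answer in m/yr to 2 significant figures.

3.1 m/yr

Taking 1 as reference: 2−1 = (210, -365, -0.2); 3−1 = (-110, -405, +0.3).
Solve a·Δx + b·Δy = Δh: det = 210·(-405) − (-110)·(-365) = -125200.
∂h/∂x = [(-0.2)·(-405) − (+0.3)·(-365)] / -125200 = -0.001522
∂h/∂y = [210·(+0.3) − (-110)·(-0.2)] / -125200 = -0.0003275
|∇h| = √(-0.001522² + -0.0003275²) = 0.001557
Seepage velocity v = K·i/n = 1.9 × 0.001557 / 0.35 = 0.008452 m/day = 3.087 m/yr.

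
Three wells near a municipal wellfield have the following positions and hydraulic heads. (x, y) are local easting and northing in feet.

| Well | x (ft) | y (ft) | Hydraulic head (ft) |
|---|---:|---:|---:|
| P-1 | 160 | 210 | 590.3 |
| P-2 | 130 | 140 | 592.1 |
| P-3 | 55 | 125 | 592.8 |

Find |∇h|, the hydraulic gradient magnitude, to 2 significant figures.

Three-point gradient (reference P-1): Δ to P-2 = (-30, -70, +1.8), Δ to P-3 = (-105, -85, +2.5).
∂h/∂x = -0.004583, ∂h/∂y = -0.02375 (det = -4800).
|∇h| = √(-0.004583² + -0.02375²) = 0.02419

0.024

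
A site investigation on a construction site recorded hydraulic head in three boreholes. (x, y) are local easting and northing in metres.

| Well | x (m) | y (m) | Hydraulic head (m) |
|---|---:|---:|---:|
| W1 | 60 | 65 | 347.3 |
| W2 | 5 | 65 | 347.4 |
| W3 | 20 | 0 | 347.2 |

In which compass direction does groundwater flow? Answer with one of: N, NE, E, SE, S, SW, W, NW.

With h = a·x + b·y + c and W1 as origin, the differences give:
  (-55)·a + 0·b = +0.1
  (-40)·a + (-65)·b = -0.1
Eliminate b (×(-65) and ×0, subtract): 3575·a = -6.50 → a = ∂h/∂x = -0.001818
Back-substitute: b = ∂h/∂y = +0.002657.
Flow = −∇h = (+0.001818 east, -0.002657 north), which points southeast.

SE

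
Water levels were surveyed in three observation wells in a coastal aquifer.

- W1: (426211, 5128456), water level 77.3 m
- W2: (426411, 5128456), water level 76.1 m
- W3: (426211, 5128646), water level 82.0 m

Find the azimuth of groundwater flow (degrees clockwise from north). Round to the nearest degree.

166°

∂h/∂x = (76.1 − 77.3) / (426411 − 426211) = -0.006000
∂h/∂y = (82.0 − 77.3) / (5128646 − 5128456) = +0.02474
Flow direction (−∇h) has components (+0.006000 E, -0.02474 N).
Azimuth = atan2(E, N) = atan2(+0.006000, -0.02474) = 166.4° ≈ 166°.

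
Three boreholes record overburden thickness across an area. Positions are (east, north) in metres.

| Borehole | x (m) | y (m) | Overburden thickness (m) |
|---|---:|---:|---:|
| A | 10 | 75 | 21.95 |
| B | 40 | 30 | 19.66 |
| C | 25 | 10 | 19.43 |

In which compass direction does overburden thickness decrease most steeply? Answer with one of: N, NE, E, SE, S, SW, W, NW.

SE

Taking A as reference: B−A = (30, -45, -2.29); C−A = (15, -65, -2.52).
Determinant of the coordinate differences = 30·(-65) − 15·(-45) = -1275.
∂d/∂x = [(-2.29)·(-65) − (-2.52)·(-45)] / -1275 = -0.02780
∂d/∂y = [30·(-2.52) − 15·(-2.29)] / -1275 = +0.03235
Steepest decrease is along −∇f = (+0.02780 E, -0.03235 N) → southeast.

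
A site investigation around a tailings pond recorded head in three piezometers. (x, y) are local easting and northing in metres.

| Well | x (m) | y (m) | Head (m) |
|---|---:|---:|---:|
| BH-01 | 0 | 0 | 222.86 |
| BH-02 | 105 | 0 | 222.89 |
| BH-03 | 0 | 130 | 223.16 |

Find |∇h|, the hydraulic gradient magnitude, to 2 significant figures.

∂h/∂x = (222.89 − 222.86) / (105 − 0) = +0.0002857
∂h/∂y = (223.16 − 222.86) / (130 − 0) = +0.002308
|∇h| = √(0.0002857² + 0.002308²) = 0.002326

0.0023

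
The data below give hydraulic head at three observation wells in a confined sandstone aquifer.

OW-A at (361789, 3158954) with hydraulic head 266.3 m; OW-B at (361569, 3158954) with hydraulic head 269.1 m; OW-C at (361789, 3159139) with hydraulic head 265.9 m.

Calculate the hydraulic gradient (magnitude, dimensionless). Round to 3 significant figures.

0.0129

∂h/∂x = (269.1 − 266.3) / (361569 − 361789) = -0.01273
∂h/∂y = (265.9 − 266.3) / (3159139 − 3158954) = -0.002162
|∇h| = √(-0.01273² + -0.002162²) = 0.01291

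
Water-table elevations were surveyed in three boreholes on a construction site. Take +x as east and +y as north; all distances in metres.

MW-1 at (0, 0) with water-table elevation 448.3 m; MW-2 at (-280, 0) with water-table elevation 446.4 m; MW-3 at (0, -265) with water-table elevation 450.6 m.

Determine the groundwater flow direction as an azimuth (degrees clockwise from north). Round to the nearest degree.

322°

∂h/∂x = (446.4 − 448.3) / (-280 − 0) = +0.006786
∂h/∂y = (450.6 − 448.3) / (-265 − 0) = -0.008679
Flow direction (−∇h) has components (-0.006786 E, +0.008679 N).
Azimuth = atan2(E, N) = atan2(-0.006786, +0.008679) = 322.0° ≈ 322°.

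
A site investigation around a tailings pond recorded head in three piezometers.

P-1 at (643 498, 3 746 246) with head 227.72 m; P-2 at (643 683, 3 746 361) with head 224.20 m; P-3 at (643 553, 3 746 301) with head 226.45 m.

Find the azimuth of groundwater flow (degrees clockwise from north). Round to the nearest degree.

049°

Differences from P-1: to P-2 (Δx, Δy, Δh) = (185, 115, -3.52); to P-3 = (55, 55, -1.27).
Solve a·Δx + b·Δy = Δh: det = 185·55 − 55·115 = 3850.
∂h/∂x = [(-3.52)·55 − (-1.27)·115] / 3850 = -0.01235
∂h/∂y = [185·(-1.27) − 55·(-3.52)] / 3850 = -0.01074
Flow direction (−∇h) has components (+0.01235 E, +0.01074 N).
Azimuth = atan2(E, N) = atan2(+0.01235, +0.01074) = 49.0° ≈ 049°.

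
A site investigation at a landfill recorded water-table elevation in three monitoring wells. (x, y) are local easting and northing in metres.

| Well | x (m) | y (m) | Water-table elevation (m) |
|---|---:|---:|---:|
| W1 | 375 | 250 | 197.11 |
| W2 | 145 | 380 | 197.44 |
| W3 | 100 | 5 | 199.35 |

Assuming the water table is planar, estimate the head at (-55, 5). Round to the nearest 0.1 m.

200.0 m

Three-point gradient (reference W1): Δ to W2 = (-230, 130, +0.33), Δ to W3 = (-275, -245, +2.24).
∂h/∂x = -0.004040, ∂h/∂y = -0.004609 (det = 92100).
h(-55, 5) = 197.11 + (-0.004040)·(-430) + (-0.004609)·(-245) = 197.11 +1.737 +1.129 = 199.976 m.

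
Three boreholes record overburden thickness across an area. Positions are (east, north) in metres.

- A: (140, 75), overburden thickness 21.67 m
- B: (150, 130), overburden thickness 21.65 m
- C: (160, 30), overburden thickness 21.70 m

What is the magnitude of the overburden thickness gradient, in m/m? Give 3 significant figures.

Taking A as reference: B−A = (10, 55, -0.02); C−A = (20, -45, +0.03).
Determinant of the coordinate differences = 10·(-45) − 20·55 = -1550.
∂d/∂x = [(-0.02)·(-45) − (+0.03)·55] / -1550 = +0.0004839
∂d/∂y = [10·(+0.03) − 20·(-0.02)] / -1550 = -0.0004516
|∇f| = √(0.0004839² + -0.0004516²) = 0.0006619 m/m

0.000662 m/m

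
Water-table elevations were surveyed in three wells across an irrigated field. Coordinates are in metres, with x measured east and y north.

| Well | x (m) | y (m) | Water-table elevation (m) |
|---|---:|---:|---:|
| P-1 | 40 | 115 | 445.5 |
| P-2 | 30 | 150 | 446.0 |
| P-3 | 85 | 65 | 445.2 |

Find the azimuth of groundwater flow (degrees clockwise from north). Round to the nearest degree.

217°

Differences from P-1: to P-2 (Δx, Δy, Δh) = (-10, 35, +0.5); to P-3 = (45, -50, -0.3).
Determinant of the coordinate differences = (-10)·(-50) − 45·35 = -1075.
∂h/∂x = [(+0.5)·(-50) − (-0.3)·35] / -1075 = +0.01349
∂h/∂y = [(-10)·(-0.3) − 45·(+0.5)] / -1075 = +0.01814
Flow direction (−∇h) has components (-0.01349 E, -0.01814 N).
Azimuth = atan2(E, N) = atan2(-0.01349, -0.01814) = 216.6° ≈ 217°.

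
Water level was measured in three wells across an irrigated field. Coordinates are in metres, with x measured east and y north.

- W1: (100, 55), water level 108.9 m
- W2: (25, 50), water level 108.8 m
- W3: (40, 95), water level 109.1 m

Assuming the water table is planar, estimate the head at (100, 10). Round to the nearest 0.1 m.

Taking W1 as reference: W2−W1 = (-75, -5, -0.1); W3−W1 = (-60, 40, +0.2).
Determinant of the coordinate differences = (-75)·40 − (-60)·(-5) = -3300.
∂h/∂x = [(-0.1)·40 − (+0.2)·(-5)] / -3300 = +0.0009091
∂h/∂y = [(-75)·(+0.2) − (-60)·(-0.1)] / -3300 = +0.006364
h(100, 10) = 108.9 + (+0.0009091)·(0) + (+0.006364)·(-45) = 108.9 +0.000 -0.286 = 108.614 m.

108.6 m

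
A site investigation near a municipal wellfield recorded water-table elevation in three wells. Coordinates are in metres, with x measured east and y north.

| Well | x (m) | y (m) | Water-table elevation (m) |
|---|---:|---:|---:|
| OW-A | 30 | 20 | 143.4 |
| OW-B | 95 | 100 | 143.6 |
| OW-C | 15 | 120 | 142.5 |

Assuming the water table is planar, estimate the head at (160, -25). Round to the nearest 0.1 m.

145.3 m

Differences from OW-A: to OW-B (Δx, Δy, Δh) = (65, 80, +0.2); to OW-C = (-15, 100, -0.9).
Determinant of the coordinate differences = 65·100 − (-15)·80 = 7700.
∂h/∂x = [(+0.2)·100 − (-0.9)·80] / 7700 = +0.01195
∂h/∂y = [65·(-0.9) − (-15)·(+0.2)] / 7700 = -0.007208
h(160, -25) = 143.4 + (+0.01195)·(130) + (-0.007208)·(-45) = 143.4 +1.553 +0.324 = 145.278 m.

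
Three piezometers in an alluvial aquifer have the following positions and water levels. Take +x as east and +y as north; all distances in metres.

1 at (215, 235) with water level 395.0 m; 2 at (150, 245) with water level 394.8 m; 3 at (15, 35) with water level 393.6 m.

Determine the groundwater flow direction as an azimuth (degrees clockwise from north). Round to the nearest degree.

Taking 1 as reference: 2−1 = (-65, 10, -0.2); 3−1 = (-200, -200, -1.4).
Determinant of the coordinate differences = (-65)·(-200) − (-200)·10 = 15000.
∂h/∂x = [(-0.2)·(-200) − (-1.4)·10] / 15000 = +0.003600
∂h/∂y = [(-65)·(-1.4) − (-200)·(-0.2)] / 15000 = +0.003400
Flow direction (−∇h) has components (-0.003600 E, -0.003400 N).
Azimuth = atan2(E, N) = atan2(-0.003600, -0.003400) = 226.6° ≈ 227°.

227°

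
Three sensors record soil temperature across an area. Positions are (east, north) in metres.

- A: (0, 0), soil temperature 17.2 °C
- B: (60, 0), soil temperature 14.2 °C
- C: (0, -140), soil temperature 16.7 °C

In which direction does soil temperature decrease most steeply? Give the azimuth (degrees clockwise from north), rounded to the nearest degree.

∂T/∂x = (14.2 − 17.2) / (60 − 0) = -0.05000
∂T/∂y = (16.7 − 17.2) / (-140 − 0) = +0.003571
Steepest decrease is along −∇f: components (+0.05000 E, -0.003571 N).
Azimuth = atan2(+0.05000, -0.003571) = 94.1° ≈ 094°.

094°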